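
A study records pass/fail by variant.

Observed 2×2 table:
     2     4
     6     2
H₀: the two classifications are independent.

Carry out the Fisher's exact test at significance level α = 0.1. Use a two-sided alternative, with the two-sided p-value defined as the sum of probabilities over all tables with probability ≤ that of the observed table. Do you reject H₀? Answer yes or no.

reject H₀: no

Margins: r₁=6, r₂=8, c₁=8, c₂=6, n=14
p_obs = C(6,2)·C(8,6)/C(14,8); sum pmf over tables with pmf ≤ p_obs
p-value (two-sided) = 0.27739
At α=0.1: p ≥ α → fail to reject H₀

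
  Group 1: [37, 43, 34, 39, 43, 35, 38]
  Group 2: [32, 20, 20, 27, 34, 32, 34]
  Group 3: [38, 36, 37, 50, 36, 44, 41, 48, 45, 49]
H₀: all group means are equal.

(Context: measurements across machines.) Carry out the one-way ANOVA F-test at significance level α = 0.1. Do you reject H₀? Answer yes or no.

reject H₀: yes

Group means [38.43, 28.43, 42.40], grand mean 37.167
SSB = Σnᵢ(x̄ᵢ−x̄)² = 819.505; SSW = ΣΣ(x−x̄ᵢ)² = 581.829
MSB = 819.505/2 = 409.7524; MSW = 581.829/21 = 27.7061
F = MSB/MSW = 14.7892
df = (2, 21)
p-value (upper-tail) = 0.00010
At α=0.1: p < α → reject H₀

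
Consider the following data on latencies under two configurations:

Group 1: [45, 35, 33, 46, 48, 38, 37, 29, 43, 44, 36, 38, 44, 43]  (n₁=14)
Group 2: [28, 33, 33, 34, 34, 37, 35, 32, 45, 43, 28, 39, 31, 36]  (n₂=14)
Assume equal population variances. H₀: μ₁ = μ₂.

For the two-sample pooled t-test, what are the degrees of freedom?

degrees of freedom = 26

df = n₁ + n₂ − 2 = 14 + 14 − 2 = 26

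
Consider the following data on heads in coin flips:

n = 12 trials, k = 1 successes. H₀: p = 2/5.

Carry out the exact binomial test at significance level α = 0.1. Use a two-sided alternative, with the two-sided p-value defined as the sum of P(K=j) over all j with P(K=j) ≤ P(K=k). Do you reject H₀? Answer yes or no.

reject H₀: yes

Exact binomial: n=12, k=1, p₀=2/5=0.4000
P(X=j) = C(n,j)·p₀^j·(1−p₀)^(n−j); p = Σ P(X=j) over j with P(X=j) ≤ P(X=1)
p-value (two-sided) = 0.03486
At α=0.1: p < α → reject H₀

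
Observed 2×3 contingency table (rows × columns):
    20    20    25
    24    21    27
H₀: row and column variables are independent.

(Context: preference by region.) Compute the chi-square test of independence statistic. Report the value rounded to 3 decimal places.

Row totals [65, 72], col totals [44, 41, 52], n=137
χ² = (20−20.88)²/20.88 + (20−19.45)²/19.45 + (25−24.67)²/24.67 + (24−23.12)²/23.12 + (21−21.55)²/21.55 + (27−27.33)²/27.33 = 0.1076
df = 2

test statistic = 0.108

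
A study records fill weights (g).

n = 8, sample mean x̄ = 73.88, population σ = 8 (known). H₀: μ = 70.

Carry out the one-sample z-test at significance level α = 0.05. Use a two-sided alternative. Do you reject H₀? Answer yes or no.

reject H₀: no

SE = σ/√n = 8/√8 = 2.8284
z = (x̄−μ₀)/SE = (73.88−70)/2.8284 = 1.3718
p-value (two-sided) = 0.17013
At α=0.05: p ≥ α → fail to reject H₀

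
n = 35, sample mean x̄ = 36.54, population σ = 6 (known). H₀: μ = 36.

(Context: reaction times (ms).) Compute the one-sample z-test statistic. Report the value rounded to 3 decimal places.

test statistic = 0.532

SE = σ/√n = 6/√35 = 1.0142
z = (x̄−μ₀)/SE = (36.54−36)/1.0142 = 0.5324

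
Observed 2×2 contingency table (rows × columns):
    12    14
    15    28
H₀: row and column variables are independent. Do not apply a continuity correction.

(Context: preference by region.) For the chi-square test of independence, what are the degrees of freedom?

degrees of freedom = 1

df = (r−1)(c−1) = (2−1)·(2−1) = 1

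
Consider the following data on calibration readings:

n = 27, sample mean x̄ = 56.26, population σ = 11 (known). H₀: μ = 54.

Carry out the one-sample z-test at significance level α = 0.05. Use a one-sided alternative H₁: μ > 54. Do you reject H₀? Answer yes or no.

SE = σ/√n = 11/√27 = 2.1170
z = (x̄−μ₀)/SE = (56.26−54)/2.1170 = 1.0676
p-value (one-sided, H₁ greater) = 0.14286
At α=0.05: p ≥ α → fail to reject H₀

reject H₀: no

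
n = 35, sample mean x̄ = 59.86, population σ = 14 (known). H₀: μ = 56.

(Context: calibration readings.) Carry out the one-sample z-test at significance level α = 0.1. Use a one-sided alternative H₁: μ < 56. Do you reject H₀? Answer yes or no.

SE = σ/√n = 14/√35 = 2.3664
z = (x̄−μ₀)/SE = (59.86−56)/2.3664 = 1.6311
p-value (one-sided, H₁ less) = 0.94857
At α=0.1: p ≥ α → fail to reject H₀

reject H₀: no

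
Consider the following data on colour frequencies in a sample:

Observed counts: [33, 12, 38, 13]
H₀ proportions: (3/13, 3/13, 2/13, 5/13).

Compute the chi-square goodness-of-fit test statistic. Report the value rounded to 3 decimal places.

test statistic = 62.004

n = 96; E_i = n·p_i = [22.15, 22.15, 14.77, 36.92]
χ² = (33−22.15)²/22.15 + (12−22.15)²/22.15 + (38−14.77)²/14.77 + (13−36.92)²/36.92 = 62.0042
df = 3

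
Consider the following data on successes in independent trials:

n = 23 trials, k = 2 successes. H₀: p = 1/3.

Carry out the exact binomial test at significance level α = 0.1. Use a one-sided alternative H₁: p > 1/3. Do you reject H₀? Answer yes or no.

reject H₀: no

Exact binomial: n=23, k=2, p₀=1/3=0.3333
P(X≥2) from Σ C(n,i)·p₀^i·(1−p₀)^(n−i)
p-value (one-sided, H₁ greater) = 0.99889
At α=0.1: p ≥ α → fail to reject H₀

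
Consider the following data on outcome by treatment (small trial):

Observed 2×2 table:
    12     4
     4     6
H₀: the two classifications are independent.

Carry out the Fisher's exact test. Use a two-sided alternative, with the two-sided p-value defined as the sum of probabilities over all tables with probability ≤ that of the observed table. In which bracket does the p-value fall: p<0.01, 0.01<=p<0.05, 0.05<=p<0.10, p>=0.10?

Margins: r₁=16, r₂=10, c₁=16, c₂=10, n=26
p_obs = C(16,12)·C(10,4)/C(26,16); sum pmf over tables with pmf ≤ p_obs
p-value (two-sided) = 0.10870
→ bracket: p>=0.10

p-value bracket: p>=0.10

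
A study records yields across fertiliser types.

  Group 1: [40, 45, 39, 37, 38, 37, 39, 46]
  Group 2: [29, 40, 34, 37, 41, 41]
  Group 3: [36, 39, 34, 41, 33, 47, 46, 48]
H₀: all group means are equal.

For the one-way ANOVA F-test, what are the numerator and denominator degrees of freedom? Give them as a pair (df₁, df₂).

degrees of freedom = [2, 19]

k = 3 groups, N = 22 total
df = (k−1, N−k) = (3−1, 22−3) = (2, 19)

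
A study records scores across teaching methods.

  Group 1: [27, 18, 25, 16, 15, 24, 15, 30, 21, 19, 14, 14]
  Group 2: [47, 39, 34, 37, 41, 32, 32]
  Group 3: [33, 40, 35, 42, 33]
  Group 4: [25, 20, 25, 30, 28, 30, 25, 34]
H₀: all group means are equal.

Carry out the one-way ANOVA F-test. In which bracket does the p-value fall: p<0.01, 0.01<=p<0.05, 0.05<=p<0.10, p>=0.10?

p-value bracket: p<0.01

Group means [19.83, 37.43, 36.60, 27.12], grand mean 28.125
SSB = Σnᵢ(x̄ᵢ−x̄)² = 1798.044; SSW = ΣΣ(x−x̄ᵢ)² = 709.456
MSB = 1798.044/3 = 599.3480; MSW = 709.456/28 = 25.3377
F = MSB/MSW = 23.6544
df = (3, 28)
p-value (upper-tail) = 0.00000
→ bracket: p<0.01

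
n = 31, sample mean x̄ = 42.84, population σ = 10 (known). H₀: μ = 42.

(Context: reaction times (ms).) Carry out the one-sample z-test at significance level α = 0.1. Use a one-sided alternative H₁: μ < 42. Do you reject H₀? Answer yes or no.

reject H₀: no

SE = σ/√n = 10/√31 = 1.7961
z = (x̄−μ₀)/SE = (42.84−42)/1.7961 = 0.4677
p-value (one-sided, H₁ less) = 0.68000
At α=0.1: p ≥ α → fail to reject H₀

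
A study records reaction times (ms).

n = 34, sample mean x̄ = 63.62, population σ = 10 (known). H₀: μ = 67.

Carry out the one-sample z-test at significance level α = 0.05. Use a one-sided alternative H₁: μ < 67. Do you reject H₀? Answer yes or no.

reject H₀: yes

SE = σ/√n = 10/√34 = 1.7150
z = (x̄−μ₀)/SE = (63.62−67)/1.7150 = -1.9709
p-value (one-sided, H₁ less) = 0.02437
At α=0.05: p < α → reject H₀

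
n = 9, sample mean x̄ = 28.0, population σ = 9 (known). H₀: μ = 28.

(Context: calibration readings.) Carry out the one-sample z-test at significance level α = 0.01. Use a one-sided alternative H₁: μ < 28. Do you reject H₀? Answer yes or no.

reject H₀: no

SE = σ/√n = 9/√9 = 3.0000
z = (x̄−μ₀)/SE = (28.0−28)/3.0000 = 0.0000
p-value (one-sided, H₁ less) = 0.50000
At α=0.01: p ≥ α → fail to reject H₀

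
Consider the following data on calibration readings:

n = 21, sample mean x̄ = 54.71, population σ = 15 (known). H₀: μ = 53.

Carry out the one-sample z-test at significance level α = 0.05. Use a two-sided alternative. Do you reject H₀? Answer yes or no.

SE = σ/√n = 15/√21 = 3.2733
z = (x̄−μ₀)/SE = (54.71−53)/3.2733 = 0.5224
p-value (two-sided) = 0.60138
At α=0.05: p ≥ α → fail to reject H₀

reject H₀: no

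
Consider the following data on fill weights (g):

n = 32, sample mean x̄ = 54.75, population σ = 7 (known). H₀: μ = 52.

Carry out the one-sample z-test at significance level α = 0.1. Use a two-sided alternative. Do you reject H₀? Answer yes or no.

reject H₀: yes

SE = σ/√n = 7/√32 = 1.2374
z = (x̄−μ₀)/SE = (54.75−52)/1.2374 = 2.2223
p-value (two-sided) = 0.02626
At α=0.1: p < α → reject H₀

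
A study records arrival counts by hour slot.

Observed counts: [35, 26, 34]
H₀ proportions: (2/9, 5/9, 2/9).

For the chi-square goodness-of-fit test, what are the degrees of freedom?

degrees of freedom = 2

df = k − 1 = 3 − 1 = 2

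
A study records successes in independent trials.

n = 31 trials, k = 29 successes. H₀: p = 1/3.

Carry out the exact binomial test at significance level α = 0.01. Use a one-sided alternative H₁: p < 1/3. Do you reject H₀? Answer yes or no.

Exact binomial: n=31, k=29, p₀=1/3=0.3333
P(X≤29) from Σ C(n,i)·p₀^i·(1−p₀)^(n−i)
p-value (one-sided, H₁ less) = 1.00000
At α=0.01: p ≥ α → fail to reject H₀

reject H₀: no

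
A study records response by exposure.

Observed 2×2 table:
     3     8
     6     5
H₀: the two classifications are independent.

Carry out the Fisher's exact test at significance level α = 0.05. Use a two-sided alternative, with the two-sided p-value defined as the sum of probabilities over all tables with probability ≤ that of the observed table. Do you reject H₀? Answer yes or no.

reject H₀: no

Margins: r₁=11, r₂=11, c₁=9, c₂=13, n=22
p_obs = C(11,3)·C(11,6)/C(22,9); sum pmf over tables with pmf ≤ p_obs
p-value (two-sided) = 0.38700
At α=0.05: p ≥ α → fail to reject H₀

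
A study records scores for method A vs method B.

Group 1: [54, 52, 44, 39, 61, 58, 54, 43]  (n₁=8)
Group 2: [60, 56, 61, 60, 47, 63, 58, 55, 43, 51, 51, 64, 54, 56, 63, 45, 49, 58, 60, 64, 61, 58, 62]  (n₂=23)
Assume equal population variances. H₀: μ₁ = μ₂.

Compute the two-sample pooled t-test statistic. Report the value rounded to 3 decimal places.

x̄₁=50.625, s₁=7.782, n₁=8
x̄₂=56.478, s₂=6.186, n₂=23
s_p² = [7·7.782² + 22·6.186²]/29 = 43.6419
SE = √(s_p²·(1/8+1/23)) = 2.7116
t = (50.625−56.478)/2.7116 = -2.1586
df = 29

test statistic = -2.159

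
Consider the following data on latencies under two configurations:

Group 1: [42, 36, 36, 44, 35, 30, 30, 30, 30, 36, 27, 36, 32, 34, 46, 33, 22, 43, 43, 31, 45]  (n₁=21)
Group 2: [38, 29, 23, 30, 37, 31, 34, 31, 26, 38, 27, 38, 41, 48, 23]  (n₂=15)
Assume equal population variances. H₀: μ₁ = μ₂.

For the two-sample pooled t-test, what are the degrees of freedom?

df = n₁ + n₂ − 2 = 21 + 15 − 2 = 34

degrees of freedom = 34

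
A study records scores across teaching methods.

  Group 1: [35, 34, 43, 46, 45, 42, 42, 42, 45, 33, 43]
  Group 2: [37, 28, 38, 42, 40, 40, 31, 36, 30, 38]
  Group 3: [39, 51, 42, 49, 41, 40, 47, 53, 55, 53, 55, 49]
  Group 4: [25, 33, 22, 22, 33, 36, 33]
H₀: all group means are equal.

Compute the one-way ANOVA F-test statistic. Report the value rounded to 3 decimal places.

Group means [40.91, 36.00, 47.83, 29.14], grand mean 39.700
SSB = Σnᵢ(x̄ᵢ−x̄)² = 1726.967; SSW = ΣΣ(x−x̄ᵢ)² = 1019.433
MSB = 1726.967/3 = 575.6557; MSW = 1019.433/36 = 28.3176
F = MSB/MSW = 20.3286
df = (3, 36)

test statistic = 20.329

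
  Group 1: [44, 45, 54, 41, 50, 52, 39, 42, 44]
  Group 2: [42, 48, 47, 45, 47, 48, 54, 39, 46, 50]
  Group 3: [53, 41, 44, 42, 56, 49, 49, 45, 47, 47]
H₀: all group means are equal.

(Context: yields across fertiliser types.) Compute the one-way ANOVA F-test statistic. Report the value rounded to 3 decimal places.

Group means [45.67, 46.60, 47.30], grand mean 46.552
SSB = Σnᵢ(x̄ᵢ−x̄)² = 12.672; SSW = ΣΣ(x−x̄ᵢ)² = 564.500
MSB = 12.672/2 = 6.3362; MSW = 564.500/26 = 21.7115
F = MSB/MSW = 0.2918
df = (2, 26)

test statistic = 0.292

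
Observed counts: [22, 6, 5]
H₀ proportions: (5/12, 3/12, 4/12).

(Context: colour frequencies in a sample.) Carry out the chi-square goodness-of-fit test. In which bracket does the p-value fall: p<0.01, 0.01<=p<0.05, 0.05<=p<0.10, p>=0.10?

p-value bracket: 0.01<=p<0.05

n = 33; E_i = n·p_i = [13.75, 8.25, 11.00]
χ² = (22−13.75)²/13.75 + (6−8.25)²/8.25 + (5−11.00)²/11.00 = 8.8364
df = 2
p-value (upper-tail) = 0.01206
→ bracket: 0.01<=p<0.05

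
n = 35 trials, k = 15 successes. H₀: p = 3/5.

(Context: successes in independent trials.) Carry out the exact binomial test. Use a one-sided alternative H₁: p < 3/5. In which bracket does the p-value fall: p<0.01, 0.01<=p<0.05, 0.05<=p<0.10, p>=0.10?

Exact binomial: n=35, k=15, p₀=3/5=0.6000
P(X≤15) from Σ C(n,i)·p₀^i·(1−p₀)^(n−i)
p-value (one-sided, H₁ less) = 0.03005
→ bracket: 0.01<=p<0.05

p-value bracket: 0.01<=p<0.05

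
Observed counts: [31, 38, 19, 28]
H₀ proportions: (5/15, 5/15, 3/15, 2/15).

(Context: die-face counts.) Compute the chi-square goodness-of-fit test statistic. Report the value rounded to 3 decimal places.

n = 116; E_i = n·p_i = [38.67, 38.67, 23.20, 15.47]
χ² = (31−38.67)²/38.67 + (38−38.67)²/38.67 + (19−23.20)²/23.20 + (28−15.47)²/15.47 = 12.4483
df = 3

test statistic = 12.448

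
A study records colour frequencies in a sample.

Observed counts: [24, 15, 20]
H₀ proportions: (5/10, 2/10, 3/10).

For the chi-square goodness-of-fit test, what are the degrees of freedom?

degrees of freedom = 2

df = k − 1 = 3 − 1 = 2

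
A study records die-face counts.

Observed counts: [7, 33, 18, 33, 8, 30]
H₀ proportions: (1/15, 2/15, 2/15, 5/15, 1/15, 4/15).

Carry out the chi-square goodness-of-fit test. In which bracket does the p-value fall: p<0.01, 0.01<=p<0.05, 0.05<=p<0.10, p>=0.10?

p-value bracket: p<0.01

n = 129; E_i = n·p_i = [8.60, 17.20, 17.20, 43.00, 8.60, 34.40]
χ² = (7−8.60)²/8.60 + (33−17.20)²/17.20 + (18−17.20)²/17.20 + (33−43.00)²/43.00 + (8−8.60)²/8.60 + (30−34.40)²/34.40 = 17.7791
df = 5
p-value (upper-tail) = 0.00324
→ bracket: p<0.01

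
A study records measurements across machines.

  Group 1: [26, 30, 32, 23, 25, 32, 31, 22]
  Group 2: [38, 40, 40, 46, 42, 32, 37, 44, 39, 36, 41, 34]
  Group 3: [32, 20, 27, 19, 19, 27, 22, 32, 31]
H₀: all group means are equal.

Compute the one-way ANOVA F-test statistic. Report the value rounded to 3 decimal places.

test statistic = 27.374

Group means [27.62, 39.08, 25.44], grand mean 31.690
SSB = Σnᵢ(x̄ᵢ−x̄)² = 1139.193; SSW = ΣΣ(x−x̄ᵢ)² = 541.014
MSB = 1139.193/2 = 569.5965; MSW = 541.014/26 = 20.8082
F = MSB/MSW = 27.3736
df = (2, 26)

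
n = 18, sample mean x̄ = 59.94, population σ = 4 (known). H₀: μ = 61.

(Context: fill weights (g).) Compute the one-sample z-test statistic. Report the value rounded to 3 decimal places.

SE = σ/√n = 4/√18 = 0.9428
z = (x̄−μ₀)/SE = (59.94−61)/0.9428 = -1.1243

test statistic = -1.124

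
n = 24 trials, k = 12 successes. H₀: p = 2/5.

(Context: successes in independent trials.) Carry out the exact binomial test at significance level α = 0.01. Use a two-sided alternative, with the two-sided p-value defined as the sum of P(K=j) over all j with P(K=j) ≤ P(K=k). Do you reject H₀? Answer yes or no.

reject H₀: no

Exact binomial: n=24, k=12, p₀=2/5=0.4000
P(X=j) = C(n,j)·p₀^j·(1−p₀)^(n−j); p = Σ P(X=j) over j with P(X=j) ≤ P(X=12)
p-value (two-sided) = 0.40497
At α=0.01: p ≥ α → fail to reject H₀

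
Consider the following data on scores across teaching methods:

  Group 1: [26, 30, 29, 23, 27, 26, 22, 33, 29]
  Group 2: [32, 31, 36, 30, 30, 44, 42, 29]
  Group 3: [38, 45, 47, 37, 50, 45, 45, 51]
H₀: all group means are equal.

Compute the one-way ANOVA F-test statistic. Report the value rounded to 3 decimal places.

Group means [27.22, 34.25, 44.75], grand mean 35.080
SSB = Σnᵢ(x̄ᵢ−x̄)² = 1309.284; SSW = ΣΣ(x−x̄ᵢ)² = 510.556
MSB = 1309.284/2 = 654.6422; MSW = 510.556/22 = 23.2071
F = MSB/MSW = 28.2087
df = (2, 22)

test statistic = 28.209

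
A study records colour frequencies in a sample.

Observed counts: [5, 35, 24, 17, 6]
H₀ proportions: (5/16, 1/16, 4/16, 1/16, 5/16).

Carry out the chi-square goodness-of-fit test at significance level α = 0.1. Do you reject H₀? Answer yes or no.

reject H₀: yes

n = 87; E_i = n·p_i = [27.19, 5.44, 21.75, 5.44, 27.19]
χ² = (5−27.19)²/27.19 + (35−5.44)²/5.44 + (24−21.75)²/21.75 + (17−5.44)²/5.44 + (6−27.19)²/27.19 = 220.1632
df = 4
p-value (upper-tail) = 0.00000
At α=0.1: p < α → reject H₀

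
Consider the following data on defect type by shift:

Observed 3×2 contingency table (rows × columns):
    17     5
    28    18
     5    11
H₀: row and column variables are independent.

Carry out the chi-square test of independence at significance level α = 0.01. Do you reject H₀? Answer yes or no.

Row totals [22, 46, 16], col totals [50, 34], n=84
χ² = (17−13.10)²/13.10 + (5−8.90)²/8.90 + (28−27.38)²/27.38 + (18−18.62)²/18.62 + (5−9.52)²/9.52 + (11−6.48)²/6.48 = 8.2200
df = 2
p-value (upper-tail) = 0.01641
At α=0.01: p ≥ α → fail to reject H₀

reject H₀: no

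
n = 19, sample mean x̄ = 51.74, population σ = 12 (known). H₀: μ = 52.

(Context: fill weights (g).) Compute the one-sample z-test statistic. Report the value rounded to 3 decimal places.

SE = σ/√n = 12/√19 = 2.7530
z = (x̄−μ₀)/SE = (51.74−52)/2.7530 = -0.0944

test statistic = -0.094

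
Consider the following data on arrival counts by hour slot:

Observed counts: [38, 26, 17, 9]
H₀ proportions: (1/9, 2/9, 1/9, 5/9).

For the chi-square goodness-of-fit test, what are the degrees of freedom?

df = k − 1 = 4 − 1 = 3

degrees of freedom = 3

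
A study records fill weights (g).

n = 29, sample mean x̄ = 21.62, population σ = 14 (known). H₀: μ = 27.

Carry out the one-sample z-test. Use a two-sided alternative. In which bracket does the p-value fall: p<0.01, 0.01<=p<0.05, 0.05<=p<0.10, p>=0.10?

p-value bracket: 0.01<=p<0.05

SE = σ/√n = 14/√29 = 2.5997
z = (x̄−μ₀)/SE = (21.62−27)/2.5997 = -2.0694
p-value (two-sided) = 0.03850
→ bracket: 0.01<=p<0.05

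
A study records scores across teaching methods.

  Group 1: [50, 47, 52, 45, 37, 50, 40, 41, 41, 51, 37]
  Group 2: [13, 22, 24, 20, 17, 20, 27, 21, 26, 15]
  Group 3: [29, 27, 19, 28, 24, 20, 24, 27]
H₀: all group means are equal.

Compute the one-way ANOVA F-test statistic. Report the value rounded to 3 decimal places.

Group means [44.64, 20.50, 24.75], grand mean 30.828
SSB = Σnᵢ(x̄ᵢ−x̄)² = 3459.592; SSW = ΣΣ(x−x̄ᵢ)² = 604.545
MSB = 3459.592/2 = 1729.7962; MSW = 604.545/26 = 23.2517
F = MSB/MSW = 74.3942
df = (2, 26)

test statistic = 74.394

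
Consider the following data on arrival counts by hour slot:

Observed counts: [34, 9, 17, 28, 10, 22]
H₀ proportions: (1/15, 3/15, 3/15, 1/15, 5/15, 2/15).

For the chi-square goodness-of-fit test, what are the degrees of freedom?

degrees of freedom = 5

df = k − 1 = 6 − 1 = 5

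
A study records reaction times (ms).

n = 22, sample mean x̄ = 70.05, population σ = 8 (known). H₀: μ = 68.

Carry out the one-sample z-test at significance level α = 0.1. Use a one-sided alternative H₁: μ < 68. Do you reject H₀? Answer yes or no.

SE = σ/√n = 8/√22 = 1.7056
z = (x̄−μ₀)/SE = (70.05−68)/1.7056 = 1.2019
p-value (one-sided, H₁ less) = 0.88530
At α=0.1: p ≥ α → fail to reject H₀

reject H₀: no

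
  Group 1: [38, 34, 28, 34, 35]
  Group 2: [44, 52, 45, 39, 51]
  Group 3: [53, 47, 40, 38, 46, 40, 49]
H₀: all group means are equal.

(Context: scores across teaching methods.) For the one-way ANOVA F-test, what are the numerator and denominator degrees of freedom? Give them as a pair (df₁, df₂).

k = 3 groups, N = 17 total
df = (k−1, N−k) = (3−1, 17−3) = (2, 14)

degrees of freedom = [2, 14]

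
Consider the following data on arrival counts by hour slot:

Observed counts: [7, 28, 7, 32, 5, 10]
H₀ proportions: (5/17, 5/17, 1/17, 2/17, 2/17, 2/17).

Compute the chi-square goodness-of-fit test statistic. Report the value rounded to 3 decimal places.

n = 89; E_i = n·p_i = [26.18, 26.18, 5.24, 10.47, 10.47, 10.47]
χ² = (7−26.18)²/26.18 + (28−26.18)²/26.18 + (7−5.24)²/5.24 + (32−10.47)²/10.47 + (5−10.47)²/10.47 + (10−10.47)²/10.47 = 61.9180
df = 5

test statistic = 61.918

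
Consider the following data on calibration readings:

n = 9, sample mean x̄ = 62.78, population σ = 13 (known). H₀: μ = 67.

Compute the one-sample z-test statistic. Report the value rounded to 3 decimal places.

test statistic = -0.974

SE = σ/√n = 13/√9 = 4.3333
z = (x̄−μ₀)/SE = (62.78−67)/4.3333 = -0.9738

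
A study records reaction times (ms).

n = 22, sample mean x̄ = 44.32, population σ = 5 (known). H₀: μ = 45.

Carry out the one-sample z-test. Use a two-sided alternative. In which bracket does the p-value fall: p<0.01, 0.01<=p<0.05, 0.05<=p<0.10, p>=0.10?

p-value bracket: p>=0.10

SE = σ/√n = 5/√22 = 1.0660
z = (x̄−μ₀)/SE = (44.32−45)/1.0660 = -0.6379
p-value (two-sided) = 0.52354
→ bracket: p>=0.10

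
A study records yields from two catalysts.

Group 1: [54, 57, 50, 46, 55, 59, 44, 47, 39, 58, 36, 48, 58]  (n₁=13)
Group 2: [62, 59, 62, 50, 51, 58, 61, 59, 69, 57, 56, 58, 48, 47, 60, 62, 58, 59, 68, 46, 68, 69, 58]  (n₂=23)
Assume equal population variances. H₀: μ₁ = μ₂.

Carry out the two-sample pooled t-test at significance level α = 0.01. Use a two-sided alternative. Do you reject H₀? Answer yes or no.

x̄₁=50.077, s₁=7.533, n₁=13
x̄₂=58.478, s₂=6.687, n₂=23
s_p² = [12·7.533² + 22·6.687²]/34 = 48.9607
SE = √(s_p²·(1/13+1/23)) = 2.4279
t = (50.077−58.478)/2.4279 = -3.4603
df = 34
p-value (two-sided) = 0.00147
At α=0.01: p < α → reject H₀

reject H₀: yes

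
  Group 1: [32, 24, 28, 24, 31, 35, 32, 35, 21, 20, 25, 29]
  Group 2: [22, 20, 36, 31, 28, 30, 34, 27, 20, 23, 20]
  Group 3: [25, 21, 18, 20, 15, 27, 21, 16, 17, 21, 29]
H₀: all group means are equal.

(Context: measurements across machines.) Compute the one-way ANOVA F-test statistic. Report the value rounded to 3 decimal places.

test statistic = 5.809

Group means [28.00, 26.45, 20.91], grand mean 25.206
SSB = Σnᵢ(x̄ᵢ−x̄)² = 313.922; SSW = ΣΣ(x−x̄ᵢ)² = 837.636
MSB = 313.922/2 = 156.9612; MSW = 837.636/31 = 27.0205
F = MSB/MSW = 5.8090
df = (2, 31)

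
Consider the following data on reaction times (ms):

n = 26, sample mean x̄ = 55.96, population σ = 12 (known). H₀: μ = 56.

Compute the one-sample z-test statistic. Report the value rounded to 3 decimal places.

test statistic = -0.017

SE = σ/√n = 12/√26 = 2.3534
z = (x̄−μ₀)/SE = (55.96−56)/2.3534 = -0.0170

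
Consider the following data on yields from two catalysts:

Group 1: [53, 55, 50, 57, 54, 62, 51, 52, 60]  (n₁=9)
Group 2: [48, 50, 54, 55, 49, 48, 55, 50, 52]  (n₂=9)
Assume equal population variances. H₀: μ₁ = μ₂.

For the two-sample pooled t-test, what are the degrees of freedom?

df = n₁ + n₂ − 2 = 9 + 9 − 2 = 16

degrees of freedom = 16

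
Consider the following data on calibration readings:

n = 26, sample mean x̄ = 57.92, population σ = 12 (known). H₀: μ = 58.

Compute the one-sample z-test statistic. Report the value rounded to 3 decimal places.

SE = σ/√n = 12/√26 = 2.3534
z = (x̄−μ₀)/SE = (57.92−58)/2.3534 = -0.0340

test statistic = -0.034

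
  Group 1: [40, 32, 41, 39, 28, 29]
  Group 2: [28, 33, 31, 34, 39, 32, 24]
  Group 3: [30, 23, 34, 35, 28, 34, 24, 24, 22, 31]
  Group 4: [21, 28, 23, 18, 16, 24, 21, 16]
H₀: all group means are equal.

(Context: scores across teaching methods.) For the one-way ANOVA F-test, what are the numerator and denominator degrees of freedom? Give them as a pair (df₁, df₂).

k = 4 groups, N = 31 total
df = (k−1, N−k) = (4−1, 31−4) = (3, 27)

degrees of freedom = [3, 27]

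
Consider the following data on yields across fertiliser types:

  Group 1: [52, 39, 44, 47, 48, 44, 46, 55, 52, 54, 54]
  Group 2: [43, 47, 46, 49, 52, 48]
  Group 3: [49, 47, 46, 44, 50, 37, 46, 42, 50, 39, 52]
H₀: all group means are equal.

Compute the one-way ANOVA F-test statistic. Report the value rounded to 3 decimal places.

test statistic = 1.163

Group means [48.64, 47.50, 45.64], grand mean 47.214
SSB = Σnᵢ(x̄ᵢ−x̄)² = 50.123; SSW = ΣΣ(x−x̄ᵢ)² = 538.591
MSB = 50.123/2 = 25.0617; MSW = 538.591/25 = 21.5436
F = MSB/MSW = 1.1633
df = (2, 25)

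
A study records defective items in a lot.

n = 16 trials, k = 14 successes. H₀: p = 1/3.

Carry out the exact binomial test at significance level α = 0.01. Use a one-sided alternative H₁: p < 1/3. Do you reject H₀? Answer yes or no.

reject H₀: no

Exact binomial: n=16, k=14, p₀=1/3=0.3333
P(X≤14) from Σ C(n,i)·p₀^i·(1−p₀)^(n−i)
p-value (one-sided, H₁ less) = 1.00000
At α=0.01: p ≥ α → fail to reject H₀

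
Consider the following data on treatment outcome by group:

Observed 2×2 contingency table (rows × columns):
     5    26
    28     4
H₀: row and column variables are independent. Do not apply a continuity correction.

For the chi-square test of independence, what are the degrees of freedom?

degrees of freedom = 1

df = (r−1)(c−1) = (2−1)·(2−1) = 1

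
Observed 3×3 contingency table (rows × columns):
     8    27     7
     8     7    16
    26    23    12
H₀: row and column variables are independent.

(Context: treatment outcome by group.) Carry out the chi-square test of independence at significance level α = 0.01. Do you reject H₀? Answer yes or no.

reject H₀: yes

Row totals [42, 31, 61], col totals [42, 57, 35], n=134
χ² = (8−13.16)²/13.16 + (27−17.87)²/17.87 + (7−10.97)²/10.97 + (8−9.72)²/9.72 + (7−13.19)²/13.19 + (16−8.10)²/8.10 + (26−19.12)²/19.12 + (23−25.95)²/25.95 + (12−15.93)²/15.93 = 22.8339
df = 4
p-value (upper-tail) = 0.00014
At α=0.01: p < α → reject H₀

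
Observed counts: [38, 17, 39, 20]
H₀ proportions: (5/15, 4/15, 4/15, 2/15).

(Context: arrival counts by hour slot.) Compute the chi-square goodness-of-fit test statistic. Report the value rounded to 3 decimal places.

test statistic = 9.855

n = 114; E_i = n·p_i = [38.00, 30.40, 30.40, 15.20]
χ² = (38−38.00)²/38.00 + (17−30.40)²/30.40 + (39−30.40)²/30.40 + (20−15.20)²/15.20 = 9.8553
df = 3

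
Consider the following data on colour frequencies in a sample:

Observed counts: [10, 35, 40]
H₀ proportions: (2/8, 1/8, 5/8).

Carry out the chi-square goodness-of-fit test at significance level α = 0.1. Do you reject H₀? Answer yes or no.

n = 85; E_i = n·p_i = [21.25, 10.62, 53.12]
χ² = (10−21.25)²/21.25 + (35−10.62)²/10.62 + (40−53.12)²/53.12 = 65.1176
df = 2
p-value (upper-tail) = 0.00000
At α=0.1: p < α → reject H₀

reject H₀: yes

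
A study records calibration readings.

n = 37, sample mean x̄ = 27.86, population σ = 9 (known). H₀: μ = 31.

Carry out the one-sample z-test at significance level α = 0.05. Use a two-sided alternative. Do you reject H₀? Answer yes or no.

reject H₀: yes

SE = σ/√n = 9/√37 = 1.4796
z = (x̄−μ₀)/SE = (27.86−31)/1.4796 = -2.1222
p-value (two-sided) = 0.03382
At α=0.05: p < α → reject H₀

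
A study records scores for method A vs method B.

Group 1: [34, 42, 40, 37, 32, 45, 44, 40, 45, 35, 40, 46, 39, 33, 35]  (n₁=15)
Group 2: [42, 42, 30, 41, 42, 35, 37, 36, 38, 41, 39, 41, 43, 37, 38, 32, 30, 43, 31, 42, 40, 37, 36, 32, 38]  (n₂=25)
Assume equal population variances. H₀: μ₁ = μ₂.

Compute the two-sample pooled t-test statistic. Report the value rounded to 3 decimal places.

x̄₁=39.133, s₁=4.658, n₁=15
x̄₂=37.720, s₂=4.148, n₂=25
s_p² = [14·4.658² + 24·4.148²]/38 = 18.8625
SE = √(s_p²·(1/15+1/25)) = 1.4184
t = (39.133−37.720)/1.4184 = 0.9964
df = 38

test statistic = 0.996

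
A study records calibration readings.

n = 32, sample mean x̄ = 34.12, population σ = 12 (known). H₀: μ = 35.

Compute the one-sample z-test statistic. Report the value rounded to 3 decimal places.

SE = σ/√n = 12/√32 = 2.1213
z = (x̄−μ₀)/SE = (34.12−35)/2.1213 = -0.4148

test statistic = -0.415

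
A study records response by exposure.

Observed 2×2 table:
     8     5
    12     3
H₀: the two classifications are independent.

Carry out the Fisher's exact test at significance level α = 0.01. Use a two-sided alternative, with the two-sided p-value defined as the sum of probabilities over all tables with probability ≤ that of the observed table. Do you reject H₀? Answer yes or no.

reject H₀: no

Margins: r₁=13, r₂=15, c₁=20, c₂=8, n=28
p_obs = C(13,8)·C(15,12)/C(28,20); sum pmf over tables with pmf ≤ p_obs
p-value (two-sided) = 0.40966
At α=0.01: p ≥ α → fail to reject H₀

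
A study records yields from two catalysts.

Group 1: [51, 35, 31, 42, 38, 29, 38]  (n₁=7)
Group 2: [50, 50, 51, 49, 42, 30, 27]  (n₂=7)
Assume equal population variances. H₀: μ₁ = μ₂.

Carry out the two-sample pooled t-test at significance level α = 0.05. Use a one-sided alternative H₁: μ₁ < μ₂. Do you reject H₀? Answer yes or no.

reject H₀: no

x̄₁=37.714, s₁=7.342, n₁=7
x̄₂=42.714, s₂=10.193, n₂=7
s_p² = [6·7.342² + 6·10.193²]/12 = 78.9048
SE = √(s_p²·(1/7+1/7)) = 4.7481
t = (37.714−42.714)/4.7481 = -1.0531
df = 12
p-value (one-sided, H₁ less) = 0.15653
At α=0.05: p ≥ α → fail to reject H₀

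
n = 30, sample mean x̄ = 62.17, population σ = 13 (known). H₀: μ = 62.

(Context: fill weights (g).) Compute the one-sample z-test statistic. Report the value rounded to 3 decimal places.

test statistic = 0.072

SE = σ/√n = 13/√30 = 2.3735
z = (x̄−μ₀)/SE = (62.17−62)/2.3735 = 0.0716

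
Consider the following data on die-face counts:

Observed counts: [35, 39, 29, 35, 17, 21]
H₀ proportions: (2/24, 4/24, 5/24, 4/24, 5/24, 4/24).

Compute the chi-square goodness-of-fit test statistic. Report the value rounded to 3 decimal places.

test statistic = 46.989

n = 176; E_i = n·p_i = [14.67, 29.33, 36.67, 29.33, 36.67, 29.33]
χ² = (35−14.67)²/14.67 + (39−29.33)²/29.33 + (29−36.67)²/36.67 + (35−29.33)²/29.33 + (17−36.67)²/36.67 + (21−29.33)²/29.33 = 46.9886
df = 5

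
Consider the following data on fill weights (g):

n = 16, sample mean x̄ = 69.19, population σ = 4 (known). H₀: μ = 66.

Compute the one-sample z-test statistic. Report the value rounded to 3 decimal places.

test statistic = 3.190

SE = σ/√n = 4/√16 = 1.0000
z = (x̄−μ₀)/SE = (69.19−66)/1.0000 = 3.1900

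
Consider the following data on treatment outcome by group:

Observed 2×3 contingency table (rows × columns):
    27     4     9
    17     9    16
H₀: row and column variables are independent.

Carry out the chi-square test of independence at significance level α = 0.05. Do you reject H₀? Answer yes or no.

Row totals [40, 42], col totals [44, 13, 25], n=82
χ² = (27−21.46)²/21.46 + (4−6.34)²/6.34 + (9−12.20)²/12.20 + (17−22.54)²/22.54 + (9−6.66)²/6.66 + (16−12.80)²/12.80 = 6.1107
df = 2
p-value (upper-tail) = 0.04711
At α=0.05: p < α → reject H₀

reject H₀: yes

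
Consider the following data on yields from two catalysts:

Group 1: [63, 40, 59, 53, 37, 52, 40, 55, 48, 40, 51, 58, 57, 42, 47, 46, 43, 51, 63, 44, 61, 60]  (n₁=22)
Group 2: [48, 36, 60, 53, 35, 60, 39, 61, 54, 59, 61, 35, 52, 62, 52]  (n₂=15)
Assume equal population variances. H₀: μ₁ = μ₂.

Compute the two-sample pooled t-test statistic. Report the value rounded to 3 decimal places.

x̄₁=50.455, s₁=8.268, n₁=22
x̄₂=51.133, s₂=10.183, n₂=15
s_p² = [21·8.268² + 14·10.183²]/35 = 82.4911
SE = √(s_p²·(1/22+1/15)) = 3.0412
t = (50.455−51.133)/3.0412 = -0.2232
df = 35

test statistic = -0.223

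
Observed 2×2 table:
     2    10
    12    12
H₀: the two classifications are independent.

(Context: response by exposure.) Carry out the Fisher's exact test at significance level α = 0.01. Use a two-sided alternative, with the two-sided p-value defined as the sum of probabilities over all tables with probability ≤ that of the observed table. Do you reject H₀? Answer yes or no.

reject H₀: no

Margins: r₁=12, r₂=24, c₁=14, c₂=22, n=36
p_obs = C(12,2)·C(24,12)/C(36,14); sum pmf over tables with pmf ≤ p_obs
p-value (two-sided) = 0.07562
At α=0.01: p ≥ α → fail to reject H₀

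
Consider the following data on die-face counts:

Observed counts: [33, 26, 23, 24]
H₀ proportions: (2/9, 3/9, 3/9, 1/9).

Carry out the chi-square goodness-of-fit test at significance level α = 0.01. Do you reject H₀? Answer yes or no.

n = 106; E_i = n·p_i = [23.56, 35.33, 35.33, 11.78]
χ² = (33−23.56)²/23.56 + (26−35.33)²/35.33 + (23−35.33)²/35.33 + (24−11.78)²/11.78 = 23.2406
df = 3
p-value (upper-tail) = 0.00004
At α=0.01: p < α → reject H₀

reject H₀: yes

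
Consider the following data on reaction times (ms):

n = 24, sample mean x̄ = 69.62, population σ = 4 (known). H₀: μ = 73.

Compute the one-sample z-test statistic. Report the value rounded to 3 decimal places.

SE = σ/√n = 4/√24 = 0.8165
z = (x̄−μ₀)/SE = (69.62−73)/0.8165 = -4.1396

test statistic = -4.140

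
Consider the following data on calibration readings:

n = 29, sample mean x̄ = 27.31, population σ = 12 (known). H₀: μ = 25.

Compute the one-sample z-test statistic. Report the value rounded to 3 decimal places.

test statistic = 1.037

SE = σ/√n = 12/√29 = 2.2283
z = (x̄−μ₀)/SE = (27.31−25)/2.2283 = 1.0366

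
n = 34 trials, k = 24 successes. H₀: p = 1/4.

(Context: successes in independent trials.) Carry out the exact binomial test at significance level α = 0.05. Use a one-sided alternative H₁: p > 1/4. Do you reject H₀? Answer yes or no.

Exact binomial: n=34, k=24, p₀=1/4=0.2500
P(X≥24) from Σ C(n,i)·p₀^i·(1−p₀)^(n−i)
p-value (one-sided, H₁ greater) = 0.00000
At α=0.05: p < α → reject H₀

reject H₀: yes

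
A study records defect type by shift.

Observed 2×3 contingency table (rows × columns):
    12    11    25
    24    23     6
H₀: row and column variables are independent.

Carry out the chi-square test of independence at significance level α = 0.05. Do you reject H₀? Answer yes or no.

Row totals [48, 53], col totals [36, 34, 31], n=101
χ² = (12−17.11)²/17.11 + (11−16.16)²/16.16 + (25−14.73)²/14.73 + (24−18.89)²/18.89 + (23−17.84)²/17.84 + (6−16.27)²/16.27 = 19.6812
df = 2
p-value (upper-tail) = 0.00005
At α=0.05: p < α → reject H₀

reject H₀: yes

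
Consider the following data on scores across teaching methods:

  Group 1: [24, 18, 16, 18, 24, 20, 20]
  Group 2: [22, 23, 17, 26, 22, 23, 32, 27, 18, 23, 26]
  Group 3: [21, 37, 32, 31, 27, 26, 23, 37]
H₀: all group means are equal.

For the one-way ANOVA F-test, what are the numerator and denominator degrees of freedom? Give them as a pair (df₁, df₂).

k = 3 groups, N = 26 total
df = (k−1, N−k) = (3−1, 26−3) = (2, 23)

degrees of freedom = [2, 23]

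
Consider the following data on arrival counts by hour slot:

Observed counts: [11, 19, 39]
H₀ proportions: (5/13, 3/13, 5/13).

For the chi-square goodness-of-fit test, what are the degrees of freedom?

degrees of freedom = 2

df = k − 1 = 3 − 1 = 2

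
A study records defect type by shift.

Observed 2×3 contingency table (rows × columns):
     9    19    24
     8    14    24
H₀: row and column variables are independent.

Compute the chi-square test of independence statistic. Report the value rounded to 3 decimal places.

test statistic = 0.451

Row totals [52, 46], col totals [17, 33, 48], n=98
χ² = (9−9.02)²/9.02 + (19−17.51)²/17.51 + (24−25.47)²/25.47 + (8−7.98)²/7.98 + (14−15.49)²/15.49 + (24−22.53)²/22.53 = 0.4507
df = 2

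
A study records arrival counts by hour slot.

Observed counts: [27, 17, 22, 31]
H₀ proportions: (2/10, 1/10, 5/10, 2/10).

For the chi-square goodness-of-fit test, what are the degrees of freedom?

df = k − 1 = 4 − 1 = 3

degrees of freedom = 3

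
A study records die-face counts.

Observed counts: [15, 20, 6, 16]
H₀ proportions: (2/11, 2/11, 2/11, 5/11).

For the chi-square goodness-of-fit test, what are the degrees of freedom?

df = k − 1 = 4 − 1 = 3

degrees of freedom = 3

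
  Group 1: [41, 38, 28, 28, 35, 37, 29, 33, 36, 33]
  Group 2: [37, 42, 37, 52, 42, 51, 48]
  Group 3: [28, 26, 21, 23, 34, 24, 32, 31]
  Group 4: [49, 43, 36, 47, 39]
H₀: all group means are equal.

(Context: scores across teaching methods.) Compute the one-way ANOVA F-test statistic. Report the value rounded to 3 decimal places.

Group means [33.80, 44.14, 27.38, 42.80], grand mean 36.000
SSB = Σnᵢ(x̄ᵢ−x̄)² = 1338.868; SSW = ΣΣ(x−x̄ᵢ)² = 681.132
MSB = 1338.868/3 = 446.2893; MSW = 681.132/26 = 26.1974
F = MSB/MSW = 17.0356
df = (3, 26)

test statistic = 17.036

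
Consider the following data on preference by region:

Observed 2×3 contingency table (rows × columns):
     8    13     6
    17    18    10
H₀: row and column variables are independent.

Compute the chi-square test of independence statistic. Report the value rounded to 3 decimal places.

test statistic = 0.583

Row totals [27, 45], col totals [25, 31, 16], n=72
χ² = (8−9.38)²/9.38 + (13−11.62)²/11.62 + (6−6.00)²/6.00 + (17−15.62)²/15.62 + (18−19.38)²/19.38 + (10−10.00)²/10.00 = 0.5829
df = 2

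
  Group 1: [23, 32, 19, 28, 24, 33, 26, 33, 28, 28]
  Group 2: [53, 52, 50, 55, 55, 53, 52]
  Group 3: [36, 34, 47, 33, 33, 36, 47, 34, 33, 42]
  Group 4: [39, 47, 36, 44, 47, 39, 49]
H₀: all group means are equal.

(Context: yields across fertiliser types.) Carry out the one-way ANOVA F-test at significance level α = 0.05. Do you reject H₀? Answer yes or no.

Group means [27.40, 52.86, 37.50, 43.00], grand mean 38.824
SSB = Σnᵢ(x̄ᵢ−x̄)² = 2823.184; SSW = ΣΣ(x−x̄ᵢ)² = 647.757
MSB = 2823.184/3 = 941.0613; MSW = 647.757/30 = 21.5919
F = MSB/MSW = 43.5840
df = (3, 30)
p-value (upper-tail) = 0.00000
At α=0.05: p < α → reject H₀

reject H₀: yes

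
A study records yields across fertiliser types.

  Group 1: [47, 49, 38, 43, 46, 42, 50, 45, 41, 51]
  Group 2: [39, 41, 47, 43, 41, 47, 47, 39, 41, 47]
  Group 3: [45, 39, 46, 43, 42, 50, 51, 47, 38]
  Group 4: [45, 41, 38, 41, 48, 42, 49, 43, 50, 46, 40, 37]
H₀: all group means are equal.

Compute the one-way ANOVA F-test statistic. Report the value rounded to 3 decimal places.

test statistic = 0.565

Group means [45.20, 43.20, 44.56, 43.33], grand mean 44.024
SSB = Σnᵢ(x̄ᵢ−x̄)² = 28.887; SSW = ΣΣ(x−x̄ᵢ)² = 630.089
MSB = 28.887/3 = 9.6289; MSW = 630.089/37 = 17.0294
F = MSB/MSW = 0.5654
df = (3, 37)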